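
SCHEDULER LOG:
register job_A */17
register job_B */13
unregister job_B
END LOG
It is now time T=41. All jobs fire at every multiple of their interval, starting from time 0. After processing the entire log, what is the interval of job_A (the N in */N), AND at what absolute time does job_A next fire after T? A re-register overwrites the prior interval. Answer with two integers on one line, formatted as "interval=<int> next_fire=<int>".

Answer: interval=17 next_fire=51

Derivation:
Op 1: register job_A */17 -> active={job_A:*/17}
Op 2: register job_B */13 -> active={job_A:*/17, job_B:*/13}
Op 3: unregister job_B -> active={job_A:*/17}
Final interval of job_A = 17
Next fire of job_A after T=41: (41//17+1)*17 = 51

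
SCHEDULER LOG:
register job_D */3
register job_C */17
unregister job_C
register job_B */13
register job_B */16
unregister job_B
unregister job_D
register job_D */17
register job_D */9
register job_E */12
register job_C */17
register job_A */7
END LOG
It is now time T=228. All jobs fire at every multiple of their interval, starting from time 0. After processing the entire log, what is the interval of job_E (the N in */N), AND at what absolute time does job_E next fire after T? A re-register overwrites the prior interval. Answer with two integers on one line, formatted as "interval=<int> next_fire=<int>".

Op 1: register job_D */3 -> active={job_D:*/3}
Op 2: register job_C */17 -> active={job_C:*/17, job_D:*/3}
Op 3: unregister job_C -> active={job_D:*/3}
Op 4: register job_B */13 -> active={job_B:*/13, job_D:*/3}
Op 5: register job_B */16 -> active={job_B:*/16, job_D:*/3}
Op 6: unregister job_B -> active={job_D:*/3}
Op 7: unregister job_D -> active={}
Op 8: register job_D */17 -> active={job_D:*/17}
Op 9: register job_D */9 -> active={job_D:*/9}
Op 10: register job_E */12 -> active={job_D:*/9, job_E:*/12}
Op 11: register job_C */17 -> active={job_C:*/17, job_D:*/9, job_E:*/12}
Op 12: register job_A */7 -> active={job_A:*/7, job_C:*/17, job_D:*/9, job_E:*/12}
Final interval of job_E = 12
Next fire of job_E after T=228: (228//12+1)*12 = 240

Answer: interval=12 next_fire=240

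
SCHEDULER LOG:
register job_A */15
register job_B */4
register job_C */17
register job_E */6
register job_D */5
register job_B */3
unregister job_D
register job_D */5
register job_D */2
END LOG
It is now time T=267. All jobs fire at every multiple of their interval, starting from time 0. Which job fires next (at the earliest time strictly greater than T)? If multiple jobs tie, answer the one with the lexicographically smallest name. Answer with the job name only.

Op 1: register job_A */15 -> active={job_A:*/15}
Op 2: register job_B */4 -> active={job_A:*/15, job_B:*/4}
Op 3: register job_C */17 -> active={job_A:*/15, job_B:*/4, job_C:*/17}
Op 4: register job_E */6 -> active={job_A:*/15, job_B:*/4, job_C:*/17, job_E:*/6}
Op 5: register job_D */5 -> active={job_A:*/15, job_B:*/4, job_C:*/17, job_D:*/5, job_E:*/6}
Op 6: register job_B */3 -> active={job_A:*/15, job_B:*/3, job_C:*/17, job_D:*/5, job_E:*/6}
Op 7: unregister job_D -> active={job_A:*/15, job_B:*/3, job_C:*/17, job_E:*/6}
Op 8: register job_D */5 -> active={job_A:*/15, job_B:*/3, job_C:*/17, job_D:*/5, job_E:*/6}
Op 9: register job_D */2 -> active={job_A:*/15, job_B:*/3, job_C:*/17, job_D:*/2, job_E:*/6}
  job_A: interval 15, next fire after T=267 is 270
  job_B: interval 3, next fire after T=267 is 270
  job_C: interval 17, next fire after T=267 is 272
  job_D: interval 2, next fire after T=267 is 268
  job_E: interval 6, next fire after T=267 is 270
Earliest = 268, winner (lex tiebreak) = job_D

Answer: job_D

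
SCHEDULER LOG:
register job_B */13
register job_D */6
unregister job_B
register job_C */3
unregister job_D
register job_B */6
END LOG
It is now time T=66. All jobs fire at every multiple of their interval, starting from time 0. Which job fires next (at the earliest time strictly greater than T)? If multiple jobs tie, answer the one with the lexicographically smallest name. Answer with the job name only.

Op 1: register job_B */13 -> active={job_B:*/13}
Op 2: register job_D */6 -> active={job_B:*/13, job_D:*/6}
Op 3: unregister job_B -> active={job_D:*/6}
Op 4: register job_C */3 -> active={job_C:*/3, job_D:*/6}
Op 5: unregister job_D -> active={job_C:*/3}
Op 6: register job_B */6 -> active={job_B:*/6, job_C:*/3}
  job_B: interval 6, next fire after T=66 is 72
  job_C: interval 3, next fire after T=66 is 69
Earliest = 69, winner (lex tiebreak) = job_C

Answer: job_C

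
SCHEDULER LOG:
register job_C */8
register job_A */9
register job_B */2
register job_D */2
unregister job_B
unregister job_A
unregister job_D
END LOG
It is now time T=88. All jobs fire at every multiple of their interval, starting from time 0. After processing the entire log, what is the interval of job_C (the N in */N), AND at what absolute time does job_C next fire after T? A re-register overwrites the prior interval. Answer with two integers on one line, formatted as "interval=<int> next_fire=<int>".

Answer: interval=8 next_fire=96

Derivation:
Op 1: register job_C */8 -> active={job_C:*/8}
Op 2: register job_A */9 -> active={job_A:*/9, job_C:*/8}
Op 3: register job_B */2 -> active={job_A:*/9, job_B:*/2, job_C:*/8}
Op 4: register job_D */2 -> active={job_A:*/9, job_B:*/2, job_C:*/8, job_D:*/2}
Op 5: unregister job_B -> active={job_A:*/9, job_C:*/8, job_D:*/2}
Op 6: unregister job_A -> active={job_C:*/8, job_D:*/2}
Op 7: unregister job_D -> active={job_C:*/8}
Final interval of job_C = 8
Next fire of job_C after T=88: (88//8+1)*8 = 96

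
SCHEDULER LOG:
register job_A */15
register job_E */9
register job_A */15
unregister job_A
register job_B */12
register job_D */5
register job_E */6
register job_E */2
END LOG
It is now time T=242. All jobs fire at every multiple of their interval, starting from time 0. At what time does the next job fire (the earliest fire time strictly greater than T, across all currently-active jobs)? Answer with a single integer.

Answer: 244

Derivation:
Op 1: register job_A */15 -> active={job_A:*/15}
Op 2: register job_E */9 -> active={job_A:*/15, job_E:*/9}
Op 3: register job_A */15 -> active={job_A:*/15, job_E:*/9}
Op 4: unregister job_A -> active={job_E:*/9}
Op 5: register job_B */12 -> active={job_B:*/12, job_E:*/9}
Op 6: register job_D */5 -> active={job_B:*/12, job_D:*/5, job_E:*/9}
Op 7: register job_E */6 -> active={job_B:*/12, job_D:*/5, job_E:*/6}
Op 8: register job_E */2 -> active={job_B:*/12, job_D:*/5, job_E:*/2}
  job_B: interval 12, next fire after T=242 is 252
  job_D: interval 5, next fire after T=242 is 245
  job_E: interval 2, next fire after T=242 is 244
Earliest fire time = 244 (job job_E)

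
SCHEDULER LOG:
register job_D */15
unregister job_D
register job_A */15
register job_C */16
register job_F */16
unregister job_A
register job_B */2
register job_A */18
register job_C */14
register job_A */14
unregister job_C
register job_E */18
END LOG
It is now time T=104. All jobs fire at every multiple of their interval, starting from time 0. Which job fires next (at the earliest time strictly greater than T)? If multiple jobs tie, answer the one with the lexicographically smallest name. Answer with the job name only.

Op 1: register job_D */15 -> active={job_D:*/15}
Op 2: unregister job_D -> active={}
Op 3: register job_A */15 -> active={job_A:*/15}
Op 4: register job_C */16 -> active={job_A:*/15, job_C:*/16}
Op 5: register job_F */16 -> active={job_A:*/15, job_C:*/16, job_F:*/16}
Op 6: unregister job_A -> active={job_C:*/16, job_F:*/16}
Op 7: register job_B */2 -> active={job_B:*/2, job_C:*/16, job_F:*/16}
Op 8: register job_A */18 -> active={job_A:*/18, job_B:*/2, job_C:*/16, job_F:*/16}
Op 9: register job_C */14 -> active={job_A:*/18, job_B:*/2, job_C:*/14, job_F:*/16}
Op 10: register job_A */14 -> active={job_A:*/14, job_B:*/2, job_C:*/14, job_F:*/16}
Op 11: unregister job_C -> active={job_A:*/14, job_B:*/2, job_F:*/16}
Op 12: register job_E */18 -> active={job_A:*/14, job_B:*/2, job_E:*/18, job_F:*/16}
  job_A: interval 14, next fire after T=104 is 112
  job_B: interval 2, next fire after T=104 is 106
  job_E: interval 18, next fire after T=104 is 108
  job_F: interval 16, next fire after T=104 is 112
Earliest = 106, winner (lex tiebreak) = job_B

Answer: job_B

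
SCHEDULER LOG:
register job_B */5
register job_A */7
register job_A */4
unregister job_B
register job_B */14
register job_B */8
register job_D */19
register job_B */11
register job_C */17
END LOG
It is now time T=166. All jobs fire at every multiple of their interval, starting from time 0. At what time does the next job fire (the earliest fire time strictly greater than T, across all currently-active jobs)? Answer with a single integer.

Answer: 168

Derivation:
Op 1: register job_B */5 -> active={job_B:*/5}
Op 2: register job_A */7 -> active={job_A:*/7, job_B:*/5}
Op 3: register job_A */4 -> active={job_A:*/4, job_B:*/5}
Op 4: unregister job_B -> active={job_A:*/4}
Op 5: register job_B */14 -> active={job_A:*/4, job_B:*/14}
Op 6: register job_B */8 -> active={job_A:*/4, job_B:*/8}
Op 7: register job_D */19 -> active={job_A:*/4, job_B:*/8, job_D:*/19}
Op 8: register job_B */11 -> active={job_A:*/4, job_B:*/11, job_D:*/19}
Op 9: register job_C */17 -> active={job_A:*/4, job_B:*/11, job_C:*/17, job_D:*/19}
  job_A: interval 4, next fire after T=166 is 168
  job_B: interval 11, next fire after T=166 is 176
  job_C: interval 17, next fire after T=166 is 170
  job_D: interval 19, next fire after T=166 is 171
Earliest fire time = 168 (job job_A)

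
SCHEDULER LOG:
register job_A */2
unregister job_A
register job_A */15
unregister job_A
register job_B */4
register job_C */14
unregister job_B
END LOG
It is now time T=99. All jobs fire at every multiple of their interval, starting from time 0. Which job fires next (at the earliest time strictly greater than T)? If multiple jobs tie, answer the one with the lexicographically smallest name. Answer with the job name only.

Op 1: register job_A */2 -> active={job_A:*/2}
Op 2: unregister job_A -> active={}
Op 3: register job_A */15 -> active={job_A:*/15}
Op 4: unregister job_A -> active={}
Op 5: register job_B */4 -> active={job_B:*/4}
Op 6: register job_C */14 -> active={job_B:*/4, job_C:*/14}
Op 7: unregister job_B -> active={job_C:*/14}
  job_C: interval 14, next fire after T=99 is 112
Earliest = 112, winner (lex tiebreak) = job_C

Answer: job_C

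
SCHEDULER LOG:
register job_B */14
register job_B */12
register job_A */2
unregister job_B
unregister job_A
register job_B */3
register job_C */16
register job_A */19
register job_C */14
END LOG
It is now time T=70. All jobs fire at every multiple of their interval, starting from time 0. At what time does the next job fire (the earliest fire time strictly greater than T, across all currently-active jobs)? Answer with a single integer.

Op 1: register job_B */14 -> active={job_B:*/14}
Op 2: register job_B */12 -> active={job_B:*/12}
Op 3: register job_A */2 -> active={job_A:*/2, job_B:*/12}
Op 4: unregister job_B -> active={job_A:*/2}
Op 5: unregister job_A -> active={}
Op 6: register job_B */3 -> active={job_B:*/3}
Op 7: register job_C */16 -> active={job_B:*/3, job_C:*/16}
Op 8: register job_A */19 -> active={job_A:*/19, job_B:*/3, job_C:*/16}
Op 9: register job_C */14 -> active={job_A:*/19, job_B:*/3, job_C:*/14}
  job_A: interval 19, next fire after T=70 is 76
  job_B: interval 3, next fire after T=70 is 72
  job_C: interval 14, next fire after T=70 is 84
Earliest fire time = 72 (job job_B)

Answer: 72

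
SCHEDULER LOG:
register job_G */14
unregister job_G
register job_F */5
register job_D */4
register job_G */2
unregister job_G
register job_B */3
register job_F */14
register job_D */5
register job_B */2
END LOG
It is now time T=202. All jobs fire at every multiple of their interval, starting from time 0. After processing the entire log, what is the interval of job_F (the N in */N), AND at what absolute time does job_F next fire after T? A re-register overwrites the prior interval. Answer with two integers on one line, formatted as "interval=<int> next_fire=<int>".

Op 1: register job_G */14 -> active={job_G:*/14}
Op 2: unregister job_G -> active={}
Op 3: register job_F */5 -> active={job_F:*/5}
Op 4: register job_D */4 -> active={job_D:*/4, job_F:*/5}
Op 5: register job_G */2 -> active={job_D:*/4, job_F:*/5, job_G:*/2}
Op 6: unregister job_G -> active={job_D:*/4, job_F:*/5}
Op 7: register job_B */3 -> active={job_B:*/3, job_D:*/4, job_F:*/5}
Op 8: register job_F */14 -> active={job_B:*/3, job_D:*/4, job_F:*/14}
Op 9: register job_D */5 -> active={job_B:*/3, job_D:*/5, job_F:*/14}
Op 10: register job_B */2 -> active={job_B:*/2, job_D:*/5, job_F:*/14}
Final interval of job_F = 14
Next fire of job_F after T=202: (202//14+1)*14 = 210

Answer: interval=14 next_fire=210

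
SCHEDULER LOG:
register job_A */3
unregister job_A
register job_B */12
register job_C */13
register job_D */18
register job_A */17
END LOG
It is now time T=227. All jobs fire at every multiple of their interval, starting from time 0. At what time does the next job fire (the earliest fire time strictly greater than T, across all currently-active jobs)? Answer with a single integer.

Answer: 228

Derivation:
Op 1: register job_A */3 -> active={job_A:*/3}
Op 2: unregister job_A -> active={}
Op 3: register job_B */12 -> active={job_B:*/12}
Op 4: register job_C */13 -> active={job_B:*/12, job_C:*/13}
Op 5: register job_D */18 -> active={job_B:*/12, job_C:*/13, job_D:*/18}
Op 6: register job_A */17 -> active={job_A:*/17, job_B:*/12, job_C:*/13, job_D:*/18}
  job_A: interval 17, next fire after T=227 is 238
  job_B: interval 12, next fire after T=227 is 228
  job_C: interval 13, next fire after T=227 is 234
  job_D: interval 18, next fire after T=227 is 234
Earliest fire time = 228 (job job_B)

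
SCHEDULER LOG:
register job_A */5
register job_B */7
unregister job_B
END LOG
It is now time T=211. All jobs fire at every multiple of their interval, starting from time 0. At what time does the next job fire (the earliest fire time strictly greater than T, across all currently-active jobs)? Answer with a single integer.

Answer: 215

Derivation:
Op 1: register job_A */5 -> active={job_A:*/5}
Op 2: register job_B */7 -> active={job_A:*/5, job_B:*/7}
Op 3: unregister job_B -> active={job_A:*/5}
  job_A: interval 5, next fire after T=211 is 215
Earliest fire time = 215 (job job_A)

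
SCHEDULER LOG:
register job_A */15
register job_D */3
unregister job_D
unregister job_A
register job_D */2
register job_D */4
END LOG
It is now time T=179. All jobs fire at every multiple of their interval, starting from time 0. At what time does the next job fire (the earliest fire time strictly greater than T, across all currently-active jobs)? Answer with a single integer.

Answer: 180

Derivation:
Op 1: register job_A */15 -> active={job_A:*/15}
Op 2: register job_D */3 -> active={job_A:*/15, job_D:*/3}
Op 3: unregister job_D -> active={job_A:*/15}
Op 4: unregister job_A -> active={}
Op 5: register job_D */2 -> active={job_D:*/2}
Op 6: register job_D */4 -> active={job_D:*/4}
  job_D: interval 4, next fire after T=179 is 180
Earliest fire time = 180 (job job_D)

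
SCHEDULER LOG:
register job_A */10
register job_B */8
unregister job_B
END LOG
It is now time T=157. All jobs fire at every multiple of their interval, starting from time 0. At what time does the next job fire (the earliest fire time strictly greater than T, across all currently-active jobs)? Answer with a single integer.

Op 1: register job_A */10 -> active={job_A:*/10}
Op 2: register job_B */8 -> active={job_A:*/10, job_B:*/8}
Op 3: unregister job_B -> active={job_A:*/10}
  job_A: interval 10, next fire after T=157 is 160
Earliest fire time = 160 (job job_A)

Answer: 160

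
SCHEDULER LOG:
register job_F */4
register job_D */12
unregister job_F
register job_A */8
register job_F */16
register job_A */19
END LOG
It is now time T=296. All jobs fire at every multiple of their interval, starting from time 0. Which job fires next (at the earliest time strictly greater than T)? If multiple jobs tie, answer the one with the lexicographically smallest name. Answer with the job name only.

Op 1: register job_F */4 -> active={job_F:*/4}
Op 2: register job_D */12 -> active={job_D:*/12, job_F:*/4}
Op 3: unregister job_F -> active={job_D:*/12}
Op 4: register job_A */8 -> active={job_A:*/8, job_D:*/12}
Op 5: register job_F */16 -> active={job_A:*/8, job_D:*/12, job_F:*/16}
Op 6: register job_A */19 -> active={job_A:*/19, job_D:*/12, job_F:*/16}
  job_A: interval 19, next fire after T=296 is 304
  job_D: interval 12, next fire after T=296 is 300
  job_F: interval 16, next fire after T=296 is 304
Earliest = 300, winner (lex tiebreak) = job_D

Answer: job_D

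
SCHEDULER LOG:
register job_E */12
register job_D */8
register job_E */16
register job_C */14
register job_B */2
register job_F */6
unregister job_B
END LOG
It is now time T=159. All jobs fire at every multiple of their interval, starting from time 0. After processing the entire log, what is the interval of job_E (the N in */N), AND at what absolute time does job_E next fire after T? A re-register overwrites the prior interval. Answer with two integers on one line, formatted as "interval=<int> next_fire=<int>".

Op 1: register job_E */12 -> active={job_E:*/12}
Op 2: register job_D */8 -> active={job_D:*/8, job_E:*/12}
Op 3: register job_E */16 -> active={job_D:*/8, job_E:*/16}
Op 4: register job_C */14 -> active={job_C:*/14, job_D:*/8, job_E:*/16}
Op 5: register job_B */2 -> active={job_B:*/2, job_C:*/14, job_D:*/8, job_E:*/16}
Op 6: register job_F */6 -> active={job_B:*/2, job_C:*/14, job_D:*/8, job_E:*/16, job_F:*/6}
Op 7: unregister job_B -> active={job_C:*/14, job_D:*/8, job_E:*/16, job_F:*/6}
Final interval of job_E = 16
Next fire of job_E after T=159: (159//16+1)*16 = 160

Answer: interval=16 next_fire=160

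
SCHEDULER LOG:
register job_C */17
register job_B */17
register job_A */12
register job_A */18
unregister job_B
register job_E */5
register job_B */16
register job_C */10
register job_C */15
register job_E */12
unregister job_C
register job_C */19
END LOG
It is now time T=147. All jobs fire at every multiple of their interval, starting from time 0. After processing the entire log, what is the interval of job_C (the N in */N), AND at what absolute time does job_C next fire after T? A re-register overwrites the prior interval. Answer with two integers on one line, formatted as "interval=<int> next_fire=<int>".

Op 1: register job_C */17 -> active={job_C:*/17}
Op 2: register job_B */17 -> active={job_B:*/17, job_C:*/17}
Op 3: register job_A */12 -> active={job_A:*/12, job_B:*/17, job_C:*/17}
Op 4: register job_A */18 -> active={job_A:*/18, job_B:*/17, job_C:*/17}
Op 5: unregister job_B -> active={job_A:*/18, job_C:*/17}
Op 6: register job_E */5 -> active={job_A:*/18, job_C:*/17, job_E:*/5}
Op 7: register job_B */16 -> active={job_A:*/18, job_B:*/16, job_C:*/17, job_E:*/5}
Op 8: register job_C */10 -> active={job_A:*/18, job_B:*/16, job_C:*/10, job_E:*/5}
Op 9: register job_C */15 -> active={job_A:*/18, job_B:*/16, job_C:*/15, job_E:*/5}
Op 10: register job_E */12 -> active={job_A:*/18, job_B:*/16, job_C:*/15, job_E:*/12}
Op 11: unregister job_C -> active={job_A:*/18, job_B:*/16, job_E:*/12}
Op 12: register job_C */19 -> active={job_A:*/18, job_B:*/16, job_C:*/19, job_E:*/12}
Final interval of job_C = 19
Next fire of job_C after T=147: (147//19+1)*19 = 152

Answer: interval=19 next_fire=152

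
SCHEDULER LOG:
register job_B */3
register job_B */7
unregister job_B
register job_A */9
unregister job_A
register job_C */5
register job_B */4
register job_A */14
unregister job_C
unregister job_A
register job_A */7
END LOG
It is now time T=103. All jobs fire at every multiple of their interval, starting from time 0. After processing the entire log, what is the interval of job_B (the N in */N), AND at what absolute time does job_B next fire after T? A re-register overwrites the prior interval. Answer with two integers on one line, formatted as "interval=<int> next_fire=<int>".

Answer: interval=4 next_fire=104

Derivation:
Op 1: register job_B */3 -> active={job_B:*/3}
Op 2: register job_B */7 -> active={job_B:*/7}
Op 3: unregister job_B -> active={}
Op 4: register job_A */9 -> active={job_A:*/9}
Op 5: unregister job_A -> active={}
Op 6: register job_C */5 -> active={job_C:*/5}
Op 7: register job_B */4 -> active={job_B:*/4, job_C:*/5}
Op 8: register job_A */14 -> active={job_A:*/14, job_B:*/4, job_C:*/5}
Op 9: unregister job_C -> active={job_A:*/14, job_B:*/4}
Op 10: unregister job_A -> active={job_B:*/4}
Op 11: register job_A */7 -> active={job_A:*/7, job_B:*/4}
Final interval of job_B = 4
Next fire of job_B after T=103: (103//4+1)*4 = 104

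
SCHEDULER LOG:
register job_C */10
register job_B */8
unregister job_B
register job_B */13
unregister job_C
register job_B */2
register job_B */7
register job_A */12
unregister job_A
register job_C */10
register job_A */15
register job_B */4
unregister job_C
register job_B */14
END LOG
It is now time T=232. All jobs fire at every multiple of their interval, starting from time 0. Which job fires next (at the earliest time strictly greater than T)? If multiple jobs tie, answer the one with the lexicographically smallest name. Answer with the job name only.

Op 1: register job_C */10 -> active={job_C:*/10}
Op 2: register job_B */8 -> active={job_B:*/8, job_C:*/10}
Op 3: unregister job_B -> active={job_C:*/10}
Op 4: register job_B */13 -> active={job_B:*/13, job_C:*/10}
Op 5: unregister job_C -> active={job_B:*/13}
Op 6: register job_B */2 -> active={job_B:*/2}
Op 7: register job_B */7 -> active={job_B:*/7}
Op 8: register job_A */12 -> active={job_A:*/12, job_B:*/7}
Op 9: unregister job_A -> active={job_B:*/7}
Op 10: register job_C */10 -> active={job_B:*/7, job_C:*/10}
Op 11: register job_A */15 -> active={job_A:*/15, job_B:*/7, job_C:*/10}
Op 12: register job_B */4 -> active={job_A:*/15, job_B:*/4, job_C:*/10}
Op 13: unregister job_C -> active={job_A:*/15, job_B:*/4}
Op 14: register job_B */14 -> active={job_A:*/15, job_B:*/14}
  job_A: interval 15, next fire after T=232 is 240
  job_B: interval 14, next fire after T=232 is 238
Earliest = 238, winner (lex tiebreak) = job_B

Answer: job_B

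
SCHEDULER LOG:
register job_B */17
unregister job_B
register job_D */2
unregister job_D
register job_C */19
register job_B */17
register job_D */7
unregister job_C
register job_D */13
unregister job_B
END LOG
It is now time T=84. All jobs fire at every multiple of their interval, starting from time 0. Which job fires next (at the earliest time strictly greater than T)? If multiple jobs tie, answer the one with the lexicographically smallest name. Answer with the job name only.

Answer: job_D

Derivation:
Op 1: register job_B */17 -> active={job_B:*/17}
Op 2: unregister job_B -> active={}
Op 3: register job_D */2 -> active={job_D:*/2}
Op 4: unregister job_D -> active={}
Op 5: register job_C */19 -> active={job_C:*/19}
Op 6: register job_B */17 -> active={job_B:*/17, job_C:*/19}
Op 7: register job_D */7 -> active={job_B:*/17, job_C:*/19, job_D:*/7}
Op 8: unregister job_C -> active={job_B:*/17, job_D:*/7}
Op 9: register job_D */13 -> active={job_B:*/17, job_D:*/13}
Op 10: unregister job_B -> active={job_D:*/13}
  job_D: interval 13, next fire after T=84 is 91
Earliest = 91, winner (lex tiebreak) = job_D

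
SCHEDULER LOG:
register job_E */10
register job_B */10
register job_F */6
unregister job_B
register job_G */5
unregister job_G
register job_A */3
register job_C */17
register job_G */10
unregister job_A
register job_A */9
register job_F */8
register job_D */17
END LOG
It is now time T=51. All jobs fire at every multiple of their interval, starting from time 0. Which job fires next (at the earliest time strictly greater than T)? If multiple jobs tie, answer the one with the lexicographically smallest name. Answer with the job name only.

Op 1: register job_E */10 -> active={job_E:*/10}
Op 2: register job_B */10 -> active={job_B:*/10, job_E:*/10}
Op 3: register job_F */6 -> active={job_B:*/10, job_E:*/10, job_F:*/6}
Op 4: unregister job_B -> active={job_E:*/10, job_F:*/6}
Op 5: register job_G */5 -> active={job_E:*/10, job_F:*/6, job_G:*/5}
Op 6: unregister job_G -> active={job_E:*/10, job_F:*/6}
Op 7: register job_A */3 -> active={job_A:*/3, job_E:*/10, job_F:*/6}
Op 8: register job_C */17 -> active={job_A:*/3, job_C:*/17, job_E:*/10, job_F:*/6}
Op 9: register job_G */10 -> active={job_A:*/3, job_C:*/17, job_E:*/10, job_F:*/6, job_G:*/10}
Op 10: unregister job_A -> active={job_C:*/17, job_E:*/10, job_F:*/6, job_G:*/10}
Op 11: register job_A */9 -> active={job_A:*/9, job_C:*/17, job_E:*/10, job_F:*/6, job_G:*/10}
Op 12: register job_F */8 -> active={job_A:*/9, job_C:*/17, job_E:*/10, job_F:*/8, job_G:*/10}
Op 13: register job_D */17 -> active={job_A:*/9, job_C:*/17, job_D:*/17, job_E:*/10, job_F:*/8, job_G:*/10}
  job_A: interval 9, next fire after T=51 is 54
  job_C: interval 17, next fire after T=51 is 68
  job_D: interval 17, next fire after T=51 is 68
  job_E: interval 10, next fire after T=51 is 60
  job_F: interval 8, next fire after T=51 is 56
  job_G: interval 10, next fire after T=51 is 60
Earliest = 54, winner (lex tiebreak) = job_A

Answer: job_A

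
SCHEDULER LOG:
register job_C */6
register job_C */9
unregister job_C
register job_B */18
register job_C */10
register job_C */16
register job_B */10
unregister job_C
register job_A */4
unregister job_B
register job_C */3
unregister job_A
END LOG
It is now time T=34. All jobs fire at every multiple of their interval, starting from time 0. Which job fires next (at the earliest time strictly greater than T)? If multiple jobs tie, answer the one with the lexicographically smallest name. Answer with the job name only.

Answer: job_C

Derivation:
Op 1: register job_C */6 -> active={job_C:*/6}
Op 2: register job_C */9 -> active={job_C:*/9}
Op 3: unregister job_C -> active={}
Op 4: register job_B */18 -> active={job_B:*/18}
Op 5: register job_C */10 -> active={job_B:*/18, job_C:*/10}
Op 6: register job_C */16 -> active={job_B:*/18, job_C:*/16}
Op 7: register job_B */10 -> active={job_B:*/10, job_C:*/16}
Op 8: unregister job_C -> active={job_B:*/10}
Op 9: register job_A */4 -> active={job_A:*/4, job_B:*/10}
Op 10: unregister job_B -> active={job_A:*/4}
Op 11: register job_C */3 -> active={job_A:*/4, job_C:*/3}
Op 12: unregister job_A -> active={job_C:*/3}
  job_C: interval 3, next fire after T=34 is 36
Earliest = 36, winner (lex tiebreak) = job_C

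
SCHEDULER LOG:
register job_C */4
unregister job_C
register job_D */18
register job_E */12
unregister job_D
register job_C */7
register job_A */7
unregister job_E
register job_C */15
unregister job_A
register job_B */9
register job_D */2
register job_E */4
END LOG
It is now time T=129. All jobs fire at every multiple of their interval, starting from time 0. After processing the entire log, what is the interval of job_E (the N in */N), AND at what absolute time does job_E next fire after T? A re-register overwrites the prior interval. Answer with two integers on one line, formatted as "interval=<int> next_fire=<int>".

Answer: interval=4 next_fire=132

Derivation:
Op 1: register job_C */4 -> active={job_C:*/4}
Op 2: unregister job_C -> active={}
Op 3: register job_D */18 -> active={job_D:*/18}
Op 4: register job_E */12 -> active={job_D:*/18, job_E:*/12}
Op 5: unregister job_D -> active={job_E:*/12}
Op 6: register job_C */7 -> active={job_C:*/7, job_E:*/12}
Op 7: register job_A */7 -> active={job_A:*/7, job_C:*/7, job_E:*/12}
Op 8: unregister job_E -> active={job_A:*/7, job_C:*/7}
Op 9: register job_C */15 -> active={job_A:*/7, job_C:*/15}
Op 10: unregister job_A -> active={job_C:*/15}
Op 11: register job_B */9 -> active={job_B:*/9, job_C:*/15}
Op 12: register job_D */2 -> active={job_B:*/9, job_C:*/15, job_D:*/2}
Op 13: register job_E */4 -> active={job_B:*/9, job_C:*/15, job_D:*/2, job_E:*/4}
Final interval of job_E = 4
Next fire of job_E after T=129: (129//4+1)*4 = 132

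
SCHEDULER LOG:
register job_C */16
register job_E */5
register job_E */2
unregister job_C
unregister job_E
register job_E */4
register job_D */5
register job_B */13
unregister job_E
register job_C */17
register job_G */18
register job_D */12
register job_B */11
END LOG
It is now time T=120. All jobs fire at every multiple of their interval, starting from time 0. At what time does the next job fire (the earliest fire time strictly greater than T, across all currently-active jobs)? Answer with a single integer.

Op 1: register job_C */16 -> active={job_C:*/16}
Op 2: register job_E */5 -> active={job_C:*/16, job_E:*/5}
Op 3: register job_E */2 -> active={job_C:*/16, job_E:*/2}
Op 4: unregister job_C -> active={job_E:*/2}
Op 5: unregister job_E -> active={}
Op 6: register job_E */4 -> active={job_E:*/4}
Op 7: register job_D */5 -> active={job_D:*/5, job_E:*/4}
Op 8: register job_B */13 -> active={job_B:*/13, job_D:*/5, job_E:*/4}
Op 9: unregister job_E -> active={job_B:*/13, job_D:*/5}
Op 10: register job_C */17 -> active={job_B:*/13, job_C:*/17, job_D:*/5}
Op 11: register job_G */18 -> active={job_B:*/13, job_C:*/17, job_D:*/5, job_G:*/18}
Op 12: register job_D */12 -> active={job_B:*/13, job_C:*/17, job_D:*/12, job_G:*/18}
Op 13: register job_B */11 -> active={job_B:*/11, job_C:*/17, job_D:*/12, job_G:*/18}
  job_B: interval 11, next fire after T=120 is 121
  job_C: interval 17, next fire after T=120 is 136
  job_D: interval 12, next fire after T=120 is 132
  job_G: interval 18, next fire after T=120 is 126
Earliest fire time = 121 (job job_B)

Answer: 121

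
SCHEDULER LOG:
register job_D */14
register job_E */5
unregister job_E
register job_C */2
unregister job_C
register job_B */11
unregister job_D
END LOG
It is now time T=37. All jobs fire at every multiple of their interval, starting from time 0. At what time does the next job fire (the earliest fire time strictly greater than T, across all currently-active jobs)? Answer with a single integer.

Answer: 44

Derivation:
Op 1: register job_D */14 -> active={job_D:*/14}
Op 2: register job_E */5 -> active={job_D:*/14, job_E:*/5}
Op 3: unregister job_E -> active={job_D:*/14}
Op 4: register job_C */2 -> active={job_C:*/2, job_D:*/14}
Op 5: unregister job_C -> active={job_D:*/14}
Op 6: register job_B */11 -> active={job_B:*/11, job_D:*/14}
Op 7: unregister job_D -> active={job_B:*/11}
  job_B: interval 11, next fire after T=37 is 44
Earliest fire time = 44 (job job_B)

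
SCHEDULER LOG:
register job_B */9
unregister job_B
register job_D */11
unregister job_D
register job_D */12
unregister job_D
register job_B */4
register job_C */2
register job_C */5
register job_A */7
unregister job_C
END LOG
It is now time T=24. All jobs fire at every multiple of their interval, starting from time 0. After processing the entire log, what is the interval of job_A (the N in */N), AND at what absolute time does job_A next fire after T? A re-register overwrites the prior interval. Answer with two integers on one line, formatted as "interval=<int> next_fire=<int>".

Op 1: register job_B */9 -> active={job_B:*/9}
Op 2: unregister job_B -> active={}
Op 3: register job_D */11 -> active={job_D:*/11}
Op 4: unregister job_D -> active={}
Op 5: register job_D */12 -> active={job_D:*/12}
Op 6: unregister job_D -> active={}
Op 7: register job_B */4 -> active={job_B:*/4}
Op 8: register job_C */2 -> active={job_B:*/4, job_C:*/2}
Op 9: register job_C */5 -> active={job_B:*/4, job_C:*/5}
Op 10: register job_A */7 -> active={job_A:*/7, job_B:*/4, job_C:*/5}
Op 11: unregister job_C -> active={job_A:*/7, job_B:*/4}
Final interval of job_A = 7
Next fire of job_A after T=24: (24//7+1)*7 = 28

Answer: interval=7 next_fire=28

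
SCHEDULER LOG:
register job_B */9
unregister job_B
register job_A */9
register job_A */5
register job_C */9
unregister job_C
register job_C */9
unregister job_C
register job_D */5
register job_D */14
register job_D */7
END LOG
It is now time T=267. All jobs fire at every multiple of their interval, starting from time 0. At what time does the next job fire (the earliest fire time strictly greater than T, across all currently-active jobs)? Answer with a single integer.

Answer: 270

Derivation:
Op 1: register job_B */9 -> active={job_B:*/9}
Op 2: unregister job_B -> active={}
Op 3: register job_A */9 -> active={job_A:*/9}
Op 4: register job_A */5 -> active={job_A:*/5}
Op 5: register job_C */9 -> active={job_A:*/5, job_C:*/9}
Op 6: unregister job_C -> active={job_A:*/5}
Op 7: register job_C */9 -> active={job_A:*/5, job_C:*/9}
Op 8: unregister job_C -> active={job_A:*/5}
Op 9: register job_D */5 -> active={job_A:*/5, job_D:*/5}
Op 10: register job_D */14 -> active={job_A:*/5, job_D:*/14}
Op 11: register job_D */7 -> active={job_A:*/5, job_D:*/7}
  job_A: interval 5, next fire after T=267 is 270
  job_D: interval 7, next fire after T=267 is 273
Earliest fire time = 270 (job job_A)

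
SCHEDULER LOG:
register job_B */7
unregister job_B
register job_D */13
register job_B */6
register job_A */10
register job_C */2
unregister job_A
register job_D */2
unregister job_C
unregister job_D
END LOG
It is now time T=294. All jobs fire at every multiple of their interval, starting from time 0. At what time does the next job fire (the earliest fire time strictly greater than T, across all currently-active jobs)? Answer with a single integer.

Op 1: register job_B */7 -> active={job_B:*/7}
Op 2: unregister job_B -> active={}
Op 3: register job_D */13 -> active={job_D:*/13}
Op 4: register job_B */6 -> active={job_B:*/6, job_D:*/13}
Op 5: register job_A */10 -> active={job_A:*/10, job_B:*/6, job_D:*/13}
Op 6: register job_C */2 -> active={job_A:*/10, job_B:*/6, job_C:*/2, job_D:*/13}
Op 7: unregister job_A -> active={job_B:*/6, job_C:*/2, job_D:*/13}
Op 8: register job_D */2 -> active={job_B:*/6, job_C:*/2, job_D:*/2}
Op 9: unregister job_C -> active={job_B:*/6, job_D:*/2}
Op 10: unregister job_D -> active={job_B:*/6}
  job_B: interval 6, next fire after T=294 is 300
Earliest fire time = 300 (job job_B)

Answer: 300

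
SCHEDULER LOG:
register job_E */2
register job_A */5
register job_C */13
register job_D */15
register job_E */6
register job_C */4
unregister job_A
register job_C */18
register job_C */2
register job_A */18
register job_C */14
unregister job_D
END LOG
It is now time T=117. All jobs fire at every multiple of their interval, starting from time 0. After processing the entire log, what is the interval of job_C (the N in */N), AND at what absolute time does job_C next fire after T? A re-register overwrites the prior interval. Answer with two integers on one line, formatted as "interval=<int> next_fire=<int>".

Op 1: register job_E */2 -> active={job_E:*/2}
Op 2: register job_A */5 -> active={job_A:*/5, job_E:*/2}
Op 3: register job_C */13 -> active={job_A:*/5, job_C:*/13, job_E:*/2}
Op 4: register job_D */15 -> active={job_A:*/5, job_C:*/13, job_D:*/15, job_E:*/2}
Op 5: register job_E */6 -> active={job_A:*/5, job_C:*/13, job_D:*/15, job_E:*/6}
Op 6: register job_C */4 -> active={job_A:*/5, job_C:*/4, job_D:*/15, job_E:*/6}
Op 7: unregister job_A -> active={job_C:*/4, job_D:*/15, job_E:*/6}
Op 8: register job_C */18 -> active={job_C:*/18, job_D:*/15, job_E:*/6}
Op 9: register job_C */2 -> active={job_C:*/2, job_D:*/15, job_E:*/6}
Op 10: register job_A */18 -> active={job_A:*/18, job_C:*/2, job_D:*/15, job_E:*/6}
Op 11: register job_C */14 -> active={job_A:*/18, job_C:*/14, job_D:*/15, job_E:*/6}
Op 12: unregister job_D -> active={job_A:*/18, job_C:*/14, job_E:*/6}
Final interval of job_C = 14
Next fire of job_C after T=117: (117//14+1)*14 = 126

Answer: interval=14 next_fire=126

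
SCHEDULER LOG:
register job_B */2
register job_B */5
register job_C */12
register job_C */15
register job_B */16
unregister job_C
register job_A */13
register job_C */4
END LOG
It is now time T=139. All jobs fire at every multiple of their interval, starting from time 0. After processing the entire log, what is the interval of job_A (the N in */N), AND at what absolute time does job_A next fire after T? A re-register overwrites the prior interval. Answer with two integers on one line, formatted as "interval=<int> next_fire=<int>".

Answer: interval=13 next_fire=143

Derivation:
Op 1: register job_B */2 -> active={job_B:*/2}
Op 2: register job_B */5 -> active={job_B:*/5}
Op 3: register job_C */12 -> active={job_B:*/5, job_C:*/12}
Op 4: register job_C */15 -> active={job_B:*/5, job_C:*/15}
Op 5: register job_B */16 -> active={job_B:*/16, job_C:*/15}
Op 6: unregister job_C -> active={job_B:*/16}
Op 7: register job_A */13 -> active={job_A:*/13, job_B:*/16}
Op 8: register job_C */4 -> active={job_A:*/13, job_B:*/16, job_C:*/4}
Final interval of job_A = 13
Next fire of job_A after T=139: (139//13+1)*13 = 143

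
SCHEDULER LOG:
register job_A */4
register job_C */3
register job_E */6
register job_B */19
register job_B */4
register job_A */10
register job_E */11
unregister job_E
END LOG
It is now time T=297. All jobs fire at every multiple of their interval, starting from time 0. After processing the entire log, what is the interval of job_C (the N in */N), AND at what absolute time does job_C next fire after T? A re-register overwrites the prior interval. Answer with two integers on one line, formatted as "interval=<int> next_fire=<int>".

Answer: interval=3 next_fire=300

Derivation:
Op 1: register job_A */4 -> active={job_A:*/4}
Op 2: register job_C */3 -> active={job_A:*/4, job_C:*/3}
Op 3: register job_E */6 -> active={job_A:*/4, job_C:*/3, job_E:*/6}
Op 4: register job_B */19 -> active={job_A:*/4, job_B:*/19, job_C:*/3, job_E:*/6}
Op 5: register job_B */4 -> active={job_A:*/4, job_B:*/4, job_C:*/3, job_E:*/6}
Op 6: register job_A */10 -> active={job_A:*/10, job_B:*/4, job_C:*/3, job_E:*/6}
Op 7: register job_E */11 -> active={job_A:*/10, job_B:*/4, job_C:*/3, job_E:*/11}
Op 8: unregister job_E -> active={job_A:*/10, job_B:*/4, job_C:*/3}
Final interval of job_C = 3
Next fire of job_C after T=297: (297//3+1)*3 = 300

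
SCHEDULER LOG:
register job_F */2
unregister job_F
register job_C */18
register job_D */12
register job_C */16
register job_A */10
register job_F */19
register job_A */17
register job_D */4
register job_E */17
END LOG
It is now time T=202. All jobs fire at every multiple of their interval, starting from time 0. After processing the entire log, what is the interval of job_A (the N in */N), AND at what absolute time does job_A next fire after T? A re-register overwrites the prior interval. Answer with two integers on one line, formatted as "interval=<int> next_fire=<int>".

Op 1: register job_F */2 -> active={job_F:*/2}
Op 2: unregister job_F -> active={}
Op 3: register job_C */18 -> active={job_C:*/18}
Op 4: register job_D */12 -> active={job_C:*/18, job_D:*/12}
Op 5: register job_C */16 -> active={job_C:*/16, job_D:*/12}
Op 6: register job_A */10 -> active={job_A:*/10, job_C:*/16, job_D:*/12}
Op 7: register job_F */19 -> active={job_A:*/10, job_C:*/16, job_D:*/12, job_F:*/19}
Op 8: register job_A */17 -> active={job_A:*/17, job_C:*/16, job_D:*/12, job_F:*/19}
Op 9: register job_D */4 -> active={job_A:*/17, job_C:*/16, job_D:*/4, job_F:*/19}
Op 10: register job_E */17 -> active={job_A:*/17, job_C:*/16, job_D:*/4, job_E:*/17, job_F:*/19}
Final interval of job_A = 17
Next fire of job_A after T=202: (202//17+1)*17 = 204

Answer: interval=17 next_fire=204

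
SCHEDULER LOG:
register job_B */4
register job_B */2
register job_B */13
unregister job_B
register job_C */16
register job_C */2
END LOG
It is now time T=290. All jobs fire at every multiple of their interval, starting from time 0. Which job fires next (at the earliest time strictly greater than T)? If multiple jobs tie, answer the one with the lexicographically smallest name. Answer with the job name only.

Op 1: register job_B */4 -> active={job_B:*/4}
Op 2: register job_B */2 -> active={job_B:*/2}
Op 3: register job_B */13 -> active={job_B:*/13}
Op 4: unregister job_B -> active={}
Op 5: register job_C */16 -> active={job_C:*/16}
Op 6: register job_C */2 -> active={job_C:*/2}
  job_C: interval 2, next fire after T=290 is 292
Earliest = 292, winner (lex tiebreak) = job_C

Answer: job_C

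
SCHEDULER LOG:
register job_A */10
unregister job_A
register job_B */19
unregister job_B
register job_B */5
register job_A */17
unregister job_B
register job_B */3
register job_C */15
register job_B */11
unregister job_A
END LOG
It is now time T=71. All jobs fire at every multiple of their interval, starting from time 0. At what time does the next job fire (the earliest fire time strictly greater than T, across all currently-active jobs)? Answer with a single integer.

Op 1: register job_A */10 -> active={job_A:*/10}
Op 2: unregister job_A -> active={}
Op 3: register job_B */19 -> active={job_B:*/19}
Op 4: unregister job_B -> active={}
Op 5: register job_B */5 -> active={job_B:*/5}
Op 6: register job_A */17 -> active={job_A:*/17, job_B:*/5}
Op 7: unregister job_B -> active={job_A:*/17}
Op 8: register job_B */3 -> active={job_A:*/17, job_B:*/3}
Op 9: register job_C */15 -> active={job_A:*/17, job_B:*/3, job_C:*/15}
Op 10: register job_B */11 -> active={job_A:*/17, job_B:*/11, job_C:*/15}
Op 11: unregister job_A -> active={job_B:*/11, job_C:*/15}
  job_B: interval 11, next fire after T=71 is 77
  job_C: interval 15, next fire after T=71 is 75
Earliest fire time = 75 (job job_C)

Answer: 75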